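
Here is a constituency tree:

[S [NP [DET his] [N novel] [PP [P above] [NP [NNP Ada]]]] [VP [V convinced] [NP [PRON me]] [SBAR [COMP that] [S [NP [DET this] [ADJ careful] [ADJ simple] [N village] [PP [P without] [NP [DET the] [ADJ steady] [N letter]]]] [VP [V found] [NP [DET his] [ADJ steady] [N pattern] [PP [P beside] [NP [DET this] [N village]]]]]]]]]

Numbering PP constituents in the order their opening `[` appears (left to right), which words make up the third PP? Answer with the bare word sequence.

The PP opening brackets appear, in order, over: "above Ada"; "without the steady letter"; "beside this village". The third one spans "beside this village".

beside this village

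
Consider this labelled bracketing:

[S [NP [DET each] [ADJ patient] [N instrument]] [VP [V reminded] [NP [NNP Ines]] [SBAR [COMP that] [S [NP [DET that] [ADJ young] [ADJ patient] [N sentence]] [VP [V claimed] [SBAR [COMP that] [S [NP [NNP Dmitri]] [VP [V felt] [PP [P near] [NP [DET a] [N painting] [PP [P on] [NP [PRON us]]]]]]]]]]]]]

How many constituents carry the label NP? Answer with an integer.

6

Listing each NP by its span: [NP each patient instrument]; [NP Ines]; [NP that young patient sentence]; [NP Dmitri]; [NP a painting on us]; [NP us] — that makes 6.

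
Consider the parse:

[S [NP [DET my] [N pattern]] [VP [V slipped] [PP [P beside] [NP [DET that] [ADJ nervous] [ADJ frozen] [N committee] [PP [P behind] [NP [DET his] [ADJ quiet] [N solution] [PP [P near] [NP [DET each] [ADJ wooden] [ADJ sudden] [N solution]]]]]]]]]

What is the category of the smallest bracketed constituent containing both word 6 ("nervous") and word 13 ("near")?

NP

The smallest bracket enclosing both words is [NP that nervous frozen committee behind his quiet solution near each wooden sudden solution], so the label is NP.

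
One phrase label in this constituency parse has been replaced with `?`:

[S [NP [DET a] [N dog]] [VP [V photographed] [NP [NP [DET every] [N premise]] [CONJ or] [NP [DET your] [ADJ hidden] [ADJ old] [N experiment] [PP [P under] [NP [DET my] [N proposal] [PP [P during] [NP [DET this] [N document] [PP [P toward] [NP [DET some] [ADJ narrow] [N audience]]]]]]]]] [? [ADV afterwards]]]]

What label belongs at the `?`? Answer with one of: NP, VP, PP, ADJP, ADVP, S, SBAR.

The `?` node immediately contains: ADV 'afterwards'. That is the internal structure of an adverb phrase, so the label is ADVP.

ADVP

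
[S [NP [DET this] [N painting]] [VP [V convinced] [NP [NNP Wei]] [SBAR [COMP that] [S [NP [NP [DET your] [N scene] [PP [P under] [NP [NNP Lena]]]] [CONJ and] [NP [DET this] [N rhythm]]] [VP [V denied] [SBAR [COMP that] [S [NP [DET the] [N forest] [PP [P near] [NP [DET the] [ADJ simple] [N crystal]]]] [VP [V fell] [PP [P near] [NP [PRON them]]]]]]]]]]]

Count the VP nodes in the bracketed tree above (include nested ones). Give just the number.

The VP constituents are: [VP convinced Wei that your scene under Lena and this rhythm denied that the forest near the simple crystal fell near them]; [VP denied that the forest near the simple crystal fell near them]; [VP fell near them]. Total: 3.

3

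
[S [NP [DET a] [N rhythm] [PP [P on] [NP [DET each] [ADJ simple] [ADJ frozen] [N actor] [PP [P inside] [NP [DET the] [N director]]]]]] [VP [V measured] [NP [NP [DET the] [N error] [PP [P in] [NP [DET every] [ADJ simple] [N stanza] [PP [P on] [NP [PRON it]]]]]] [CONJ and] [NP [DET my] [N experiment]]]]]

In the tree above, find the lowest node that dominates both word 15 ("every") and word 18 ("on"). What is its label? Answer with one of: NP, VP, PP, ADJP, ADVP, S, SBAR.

Word 15 lies under S → VP → NP → NP → PP → NP → DET; word 18 lies under S → VP → NP → NP → PP → NP → PP → P. The lowest shared node is the NP.

NP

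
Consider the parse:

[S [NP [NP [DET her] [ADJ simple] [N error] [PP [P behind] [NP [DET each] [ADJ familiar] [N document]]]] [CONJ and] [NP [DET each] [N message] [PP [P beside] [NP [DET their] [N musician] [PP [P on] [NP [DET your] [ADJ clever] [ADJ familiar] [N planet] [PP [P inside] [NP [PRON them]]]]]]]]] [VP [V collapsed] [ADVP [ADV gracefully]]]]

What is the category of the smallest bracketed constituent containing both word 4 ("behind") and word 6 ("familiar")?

The smallest bracket enclosing both words is [PP behind each familiar document], so the label is PP.

PP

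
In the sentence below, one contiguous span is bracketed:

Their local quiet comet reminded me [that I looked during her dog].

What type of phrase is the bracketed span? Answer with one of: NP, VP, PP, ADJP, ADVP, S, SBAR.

"that" is the head of the bracketed span, so the span is a subordinate clause: SBAR.

SBAR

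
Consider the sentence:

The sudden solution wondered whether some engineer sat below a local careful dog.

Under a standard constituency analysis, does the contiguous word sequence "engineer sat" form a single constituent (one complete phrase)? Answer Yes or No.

No

The sequence begins inside the noun phrase "some engineer" and ends inside the verb phrase "sat below a local careful dog"; it crosses a phrase boundary, so no single node in the tree spans exactly those words.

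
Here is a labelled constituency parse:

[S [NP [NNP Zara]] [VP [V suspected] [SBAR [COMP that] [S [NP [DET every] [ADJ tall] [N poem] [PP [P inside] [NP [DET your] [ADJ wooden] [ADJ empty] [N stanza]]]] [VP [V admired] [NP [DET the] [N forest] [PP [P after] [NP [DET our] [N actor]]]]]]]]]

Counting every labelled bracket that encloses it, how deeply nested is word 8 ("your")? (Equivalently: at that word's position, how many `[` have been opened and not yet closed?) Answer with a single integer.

8

Counting open brackets not yet closed at "your": [S [VP [SBAR [S [NP [PP [NP [DET = 8.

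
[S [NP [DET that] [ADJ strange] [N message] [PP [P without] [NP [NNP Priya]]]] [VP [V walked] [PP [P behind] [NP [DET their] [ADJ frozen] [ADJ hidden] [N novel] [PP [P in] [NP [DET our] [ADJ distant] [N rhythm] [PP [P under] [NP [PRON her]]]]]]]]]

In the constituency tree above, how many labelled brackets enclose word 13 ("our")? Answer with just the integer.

Counting open brackets not yet closed at "our": [S [VP [PP [NP [PP [NP [DET = 7.

7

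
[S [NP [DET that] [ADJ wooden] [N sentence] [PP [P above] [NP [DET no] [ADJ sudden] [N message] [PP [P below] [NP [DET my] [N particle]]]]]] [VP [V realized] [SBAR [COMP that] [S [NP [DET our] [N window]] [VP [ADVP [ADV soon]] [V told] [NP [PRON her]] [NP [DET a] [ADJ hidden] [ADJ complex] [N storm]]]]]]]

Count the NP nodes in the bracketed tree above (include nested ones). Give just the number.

6

The NP constituents are: [NP that wooden sentence above no sudden message below my particle]; [NP no sudden message below my particle]; [NP my particle]; [NP our window]; [NP her]; [NP a hidden complex storm]. Total: 6.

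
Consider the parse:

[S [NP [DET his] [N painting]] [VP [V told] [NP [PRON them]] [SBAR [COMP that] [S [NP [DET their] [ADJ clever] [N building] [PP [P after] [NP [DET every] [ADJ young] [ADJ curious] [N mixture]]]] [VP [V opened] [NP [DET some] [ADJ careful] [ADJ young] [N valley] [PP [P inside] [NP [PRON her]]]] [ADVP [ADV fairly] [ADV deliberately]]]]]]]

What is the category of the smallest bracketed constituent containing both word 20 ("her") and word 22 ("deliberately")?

VP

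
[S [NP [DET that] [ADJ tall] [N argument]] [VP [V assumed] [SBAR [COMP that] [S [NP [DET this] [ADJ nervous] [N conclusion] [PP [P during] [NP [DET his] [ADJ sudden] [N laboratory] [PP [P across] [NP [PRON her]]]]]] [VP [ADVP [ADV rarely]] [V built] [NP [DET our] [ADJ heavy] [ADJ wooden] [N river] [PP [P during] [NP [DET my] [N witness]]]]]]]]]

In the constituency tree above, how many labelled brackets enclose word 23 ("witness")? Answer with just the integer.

9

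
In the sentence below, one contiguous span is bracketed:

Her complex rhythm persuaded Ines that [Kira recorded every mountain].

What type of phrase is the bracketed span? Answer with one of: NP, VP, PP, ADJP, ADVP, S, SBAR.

S

The bracketed span "Kira recorded every mountain" is headed by "recorded", making it a clause (S).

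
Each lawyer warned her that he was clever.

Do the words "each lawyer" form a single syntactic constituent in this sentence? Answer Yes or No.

Yes

The sequence corresponds to a single NP node — the noun phrase "each lawyer".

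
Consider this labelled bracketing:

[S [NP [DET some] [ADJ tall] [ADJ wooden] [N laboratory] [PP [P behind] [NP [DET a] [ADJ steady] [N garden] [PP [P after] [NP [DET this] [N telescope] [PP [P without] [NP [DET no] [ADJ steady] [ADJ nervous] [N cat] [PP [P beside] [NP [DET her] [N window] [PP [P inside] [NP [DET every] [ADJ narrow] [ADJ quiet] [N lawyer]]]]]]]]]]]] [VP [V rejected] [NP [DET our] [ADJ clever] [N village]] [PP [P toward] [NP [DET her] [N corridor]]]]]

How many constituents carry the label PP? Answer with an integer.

Scanning left to right, an opening `[PP` appears at word positions 5, 9, 12, 17, 20, 29 — 6 in total.

6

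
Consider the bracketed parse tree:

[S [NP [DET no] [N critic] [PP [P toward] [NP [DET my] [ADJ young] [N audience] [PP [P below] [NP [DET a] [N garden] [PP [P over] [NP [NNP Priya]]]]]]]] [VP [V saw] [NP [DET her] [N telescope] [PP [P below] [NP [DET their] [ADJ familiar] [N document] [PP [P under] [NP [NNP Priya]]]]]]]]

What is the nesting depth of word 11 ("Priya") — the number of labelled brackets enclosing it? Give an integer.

9

Path from the root down to the word: S → NP → PP → NP → PP → NP → PP → NP → NNP. That is 9 enclosing brackets.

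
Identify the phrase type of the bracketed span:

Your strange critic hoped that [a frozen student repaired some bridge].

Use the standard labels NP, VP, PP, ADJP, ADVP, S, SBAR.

S

The span is built around the head "repaired" — a clause (S).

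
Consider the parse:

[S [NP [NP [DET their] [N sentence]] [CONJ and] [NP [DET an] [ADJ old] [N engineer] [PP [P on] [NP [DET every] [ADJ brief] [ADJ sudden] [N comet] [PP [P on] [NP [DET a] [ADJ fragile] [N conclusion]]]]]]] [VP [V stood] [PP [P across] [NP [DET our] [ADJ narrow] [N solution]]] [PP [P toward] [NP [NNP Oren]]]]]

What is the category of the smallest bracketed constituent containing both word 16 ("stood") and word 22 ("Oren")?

Word 16 lies under S → VP → V; word 22 lies under S → VP → PP → NP → NNP. The lowest shared node is the VP.

VP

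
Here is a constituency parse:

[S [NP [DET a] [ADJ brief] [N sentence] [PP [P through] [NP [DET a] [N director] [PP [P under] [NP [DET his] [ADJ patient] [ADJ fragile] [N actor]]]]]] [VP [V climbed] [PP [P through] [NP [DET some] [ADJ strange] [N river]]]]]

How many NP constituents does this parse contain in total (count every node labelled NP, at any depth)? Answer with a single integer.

Listing each NP by its span: [NP a brief sentence through a director under his patient fragile actor]; [NP a director under his patient fragile actor]; [NP his patient fragile actor]; [NP some strange river] — that makes 4.

4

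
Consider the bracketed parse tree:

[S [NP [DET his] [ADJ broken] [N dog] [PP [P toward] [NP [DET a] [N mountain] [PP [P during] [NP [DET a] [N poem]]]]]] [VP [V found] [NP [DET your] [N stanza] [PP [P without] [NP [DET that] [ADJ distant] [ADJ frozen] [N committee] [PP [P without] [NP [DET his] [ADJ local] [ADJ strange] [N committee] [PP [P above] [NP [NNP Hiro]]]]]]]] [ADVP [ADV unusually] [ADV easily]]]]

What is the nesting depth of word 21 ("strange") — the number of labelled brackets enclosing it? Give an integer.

8

Counting open brackets not yet closed at "strange": [S [VP [NP [PP [NP [PP [NP [ADJ = 8.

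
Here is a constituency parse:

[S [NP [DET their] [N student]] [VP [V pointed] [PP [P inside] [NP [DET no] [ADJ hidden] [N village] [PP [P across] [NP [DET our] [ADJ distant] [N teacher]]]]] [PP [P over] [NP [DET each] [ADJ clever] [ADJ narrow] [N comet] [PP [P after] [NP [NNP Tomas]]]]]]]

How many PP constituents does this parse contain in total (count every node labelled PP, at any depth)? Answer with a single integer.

4

Listing each PP by its span: [PP inside no hidden village across our distant teacher]; [PP across our distant teacher]; [PP over each clever narrow comet after Tomas]; [PP after Tomas] — that makes 4.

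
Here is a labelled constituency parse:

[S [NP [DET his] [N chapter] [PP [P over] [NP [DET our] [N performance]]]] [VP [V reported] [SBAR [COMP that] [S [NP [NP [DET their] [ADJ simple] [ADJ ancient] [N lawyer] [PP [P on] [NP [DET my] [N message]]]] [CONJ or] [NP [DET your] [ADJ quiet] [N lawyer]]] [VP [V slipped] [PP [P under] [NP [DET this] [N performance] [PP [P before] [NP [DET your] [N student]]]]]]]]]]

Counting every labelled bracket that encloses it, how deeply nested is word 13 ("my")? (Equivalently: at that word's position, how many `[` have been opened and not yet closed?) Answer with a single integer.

Counting open brackets not yet closed at "my": [S [VP [SBAR [S [NP [NP [PP [NP [DET = 9.

9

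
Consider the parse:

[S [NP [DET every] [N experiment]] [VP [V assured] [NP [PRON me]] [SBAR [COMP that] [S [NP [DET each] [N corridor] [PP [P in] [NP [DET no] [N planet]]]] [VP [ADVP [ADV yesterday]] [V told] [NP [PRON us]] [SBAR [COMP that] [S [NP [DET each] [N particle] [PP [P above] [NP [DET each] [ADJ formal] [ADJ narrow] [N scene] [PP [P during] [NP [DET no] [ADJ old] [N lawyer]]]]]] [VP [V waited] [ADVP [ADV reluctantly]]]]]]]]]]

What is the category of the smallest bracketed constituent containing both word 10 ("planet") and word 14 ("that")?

S

Both words fall inside [S each corridor in no planet yesterday told us that each particle above each formal narrow scene during no old lawyer waited reluctantly] (words 6–27), and no smaller constituent contains them both. Label: S.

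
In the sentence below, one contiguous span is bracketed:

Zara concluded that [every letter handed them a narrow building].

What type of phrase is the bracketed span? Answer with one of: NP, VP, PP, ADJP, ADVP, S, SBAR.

S

The span is built around the head "handed" — a clause (S).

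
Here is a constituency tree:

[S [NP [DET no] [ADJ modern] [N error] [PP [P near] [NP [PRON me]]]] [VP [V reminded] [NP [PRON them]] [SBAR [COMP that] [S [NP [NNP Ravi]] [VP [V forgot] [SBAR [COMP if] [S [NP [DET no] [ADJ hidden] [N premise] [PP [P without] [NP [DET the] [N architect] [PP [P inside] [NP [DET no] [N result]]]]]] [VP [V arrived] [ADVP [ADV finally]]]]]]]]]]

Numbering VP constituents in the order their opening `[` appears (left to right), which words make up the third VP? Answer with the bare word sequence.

arrived finally

In left-to-right order the VP constituents are "reminded them that Ravi forgot if no hidden premise without the architect inside no result arrived finally"; "forgot if no hidden premise without the architect inside no result arrived finally"; "arrived finally". Number 3 is "arrived finally".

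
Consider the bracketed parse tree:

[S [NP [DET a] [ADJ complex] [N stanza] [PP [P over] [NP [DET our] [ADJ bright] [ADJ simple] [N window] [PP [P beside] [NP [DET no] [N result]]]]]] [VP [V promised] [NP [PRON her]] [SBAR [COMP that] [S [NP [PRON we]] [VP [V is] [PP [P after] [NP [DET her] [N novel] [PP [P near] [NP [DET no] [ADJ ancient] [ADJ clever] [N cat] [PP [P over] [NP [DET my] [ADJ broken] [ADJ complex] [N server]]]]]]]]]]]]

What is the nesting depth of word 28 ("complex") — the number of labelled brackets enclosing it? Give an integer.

The word sits inside ADJ, which is inside NP, inside PP, inside NP, inside PP, inside NP, inside PP, inside VP, inside S, inside SBAR, inside VP, inside S — 12 brackets in all.

12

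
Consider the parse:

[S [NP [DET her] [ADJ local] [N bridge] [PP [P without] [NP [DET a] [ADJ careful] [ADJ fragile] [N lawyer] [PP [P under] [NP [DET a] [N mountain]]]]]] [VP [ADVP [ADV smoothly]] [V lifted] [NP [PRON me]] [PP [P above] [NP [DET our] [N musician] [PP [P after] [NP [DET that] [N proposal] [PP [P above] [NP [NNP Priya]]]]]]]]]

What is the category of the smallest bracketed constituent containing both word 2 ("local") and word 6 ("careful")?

Word 2 lies under S → NP → ADJ; word 6 lies under S → NP → PP → NP → ADJ. The lowest shared node is the NP.

NP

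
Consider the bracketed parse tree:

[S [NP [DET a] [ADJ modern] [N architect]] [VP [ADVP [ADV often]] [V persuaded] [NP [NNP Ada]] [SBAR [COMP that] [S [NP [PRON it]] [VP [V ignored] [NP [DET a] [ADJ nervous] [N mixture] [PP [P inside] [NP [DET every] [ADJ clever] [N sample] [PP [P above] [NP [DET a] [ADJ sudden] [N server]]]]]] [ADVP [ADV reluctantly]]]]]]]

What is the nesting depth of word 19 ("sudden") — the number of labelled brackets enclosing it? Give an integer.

The word sits inside ADJ, which is inside NP, inside PP, inside NP, inside PP, inside NP, inside VP, inside S, inside SBAR, inside VP, inside S — 11 brackets in all.

11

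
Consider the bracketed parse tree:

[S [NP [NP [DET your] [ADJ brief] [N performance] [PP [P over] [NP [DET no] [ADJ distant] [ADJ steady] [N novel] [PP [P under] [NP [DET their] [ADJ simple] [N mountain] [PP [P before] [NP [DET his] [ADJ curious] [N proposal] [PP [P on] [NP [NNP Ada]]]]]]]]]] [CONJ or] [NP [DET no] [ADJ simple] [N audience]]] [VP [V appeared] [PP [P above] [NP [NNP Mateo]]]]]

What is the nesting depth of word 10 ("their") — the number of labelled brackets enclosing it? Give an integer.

8

Counting open brackets not yet closed at "their": [S [NP [NP [PP [NP [PP [NP [DET = 8.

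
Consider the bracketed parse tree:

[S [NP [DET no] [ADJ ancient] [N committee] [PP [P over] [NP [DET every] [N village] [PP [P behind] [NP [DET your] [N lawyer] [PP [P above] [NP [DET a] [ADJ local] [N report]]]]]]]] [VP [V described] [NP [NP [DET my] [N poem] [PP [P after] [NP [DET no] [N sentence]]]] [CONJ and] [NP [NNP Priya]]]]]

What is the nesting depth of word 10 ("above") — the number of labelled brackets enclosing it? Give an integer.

8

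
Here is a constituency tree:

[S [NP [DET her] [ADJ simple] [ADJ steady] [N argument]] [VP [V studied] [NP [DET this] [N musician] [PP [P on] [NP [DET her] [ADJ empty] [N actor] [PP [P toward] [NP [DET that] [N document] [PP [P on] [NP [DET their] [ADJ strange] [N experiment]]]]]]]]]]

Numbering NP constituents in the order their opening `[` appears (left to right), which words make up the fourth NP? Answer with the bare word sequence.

Opening `[NP` markers occur at word positions 1, 6, 9, 13, 16; the fourth of these opens the constituent [NP that document on their strange experiment].

that document on their strange experiment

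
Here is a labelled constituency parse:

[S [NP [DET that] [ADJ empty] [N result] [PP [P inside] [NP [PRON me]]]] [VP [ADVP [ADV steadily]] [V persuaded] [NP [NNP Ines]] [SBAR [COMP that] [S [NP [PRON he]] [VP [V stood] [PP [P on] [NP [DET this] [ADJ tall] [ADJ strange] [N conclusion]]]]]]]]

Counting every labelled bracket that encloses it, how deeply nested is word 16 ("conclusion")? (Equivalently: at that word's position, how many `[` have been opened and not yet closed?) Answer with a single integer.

Path from the root down to the word: S → VP → SBAR → S → VP → PP → NP → N. That is 8 enclosing brackets.

8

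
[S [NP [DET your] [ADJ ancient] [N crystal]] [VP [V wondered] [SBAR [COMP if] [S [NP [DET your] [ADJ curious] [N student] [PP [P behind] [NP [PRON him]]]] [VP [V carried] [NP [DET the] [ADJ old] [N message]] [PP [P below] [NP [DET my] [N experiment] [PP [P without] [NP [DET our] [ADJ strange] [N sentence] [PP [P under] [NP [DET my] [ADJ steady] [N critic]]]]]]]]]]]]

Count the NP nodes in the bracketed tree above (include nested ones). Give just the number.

7

Listing each NP by its span: [NP your ancient crystal]; [NP your curious student behind him]; [NP him]; [NP the old message]; [NP my experiment without our strange sentence under my steady critic]; [NP our strange sentence under my steady critic] … — that makes 7.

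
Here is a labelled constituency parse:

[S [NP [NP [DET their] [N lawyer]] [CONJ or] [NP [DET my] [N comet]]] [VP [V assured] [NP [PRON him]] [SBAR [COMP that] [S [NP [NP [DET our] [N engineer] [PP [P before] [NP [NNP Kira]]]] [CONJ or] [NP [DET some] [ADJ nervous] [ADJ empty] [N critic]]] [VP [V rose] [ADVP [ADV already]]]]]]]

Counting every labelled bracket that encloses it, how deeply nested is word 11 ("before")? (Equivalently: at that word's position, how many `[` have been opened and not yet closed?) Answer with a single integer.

8

Path from the root down to the word: S → VP → SBAR → S → NP → NP → PP → P. That is 8 enclosing brackets.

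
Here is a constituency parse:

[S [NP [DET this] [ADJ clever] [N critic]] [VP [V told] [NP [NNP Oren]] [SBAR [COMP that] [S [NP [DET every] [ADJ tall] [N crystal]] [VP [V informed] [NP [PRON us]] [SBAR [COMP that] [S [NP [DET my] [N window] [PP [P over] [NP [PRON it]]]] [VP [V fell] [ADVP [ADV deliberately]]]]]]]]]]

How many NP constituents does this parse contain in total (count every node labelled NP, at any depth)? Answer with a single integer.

The NP constituents are: [NP this clever critic]; [NP Oren]; [NP every tall crystal]; [NP us]; [NP my window over it]; [NP it]. Total: 6.

6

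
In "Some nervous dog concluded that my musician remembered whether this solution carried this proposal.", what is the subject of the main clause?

some nervous dog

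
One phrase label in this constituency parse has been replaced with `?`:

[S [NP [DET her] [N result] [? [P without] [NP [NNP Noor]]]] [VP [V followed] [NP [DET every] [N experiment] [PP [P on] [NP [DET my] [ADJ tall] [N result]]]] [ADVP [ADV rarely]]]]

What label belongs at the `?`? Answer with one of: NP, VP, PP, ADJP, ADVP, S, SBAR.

A constituent whose immediate children are P 'without', NP is a prepositional phrase: PP.

PP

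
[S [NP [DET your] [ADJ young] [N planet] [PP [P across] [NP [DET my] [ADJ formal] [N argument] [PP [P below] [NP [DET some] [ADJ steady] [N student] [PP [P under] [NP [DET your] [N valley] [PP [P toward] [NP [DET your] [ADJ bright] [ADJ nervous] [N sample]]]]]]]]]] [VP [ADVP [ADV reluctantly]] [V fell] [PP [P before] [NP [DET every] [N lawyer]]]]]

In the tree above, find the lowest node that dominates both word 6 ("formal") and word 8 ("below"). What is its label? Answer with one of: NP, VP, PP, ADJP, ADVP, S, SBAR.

NP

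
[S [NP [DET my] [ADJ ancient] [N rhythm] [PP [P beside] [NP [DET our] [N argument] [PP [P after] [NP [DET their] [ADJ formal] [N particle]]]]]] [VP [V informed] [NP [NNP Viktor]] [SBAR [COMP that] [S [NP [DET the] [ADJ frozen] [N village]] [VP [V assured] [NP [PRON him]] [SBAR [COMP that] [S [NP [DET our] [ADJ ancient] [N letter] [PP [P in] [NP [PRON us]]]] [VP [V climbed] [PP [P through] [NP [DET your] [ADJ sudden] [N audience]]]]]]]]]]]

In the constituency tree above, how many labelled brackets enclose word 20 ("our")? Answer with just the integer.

9

Path from the root down to the word: S → VP → SBAR → S → VP → SBAR → S → NP → DET. That is 9 enclosing brackets.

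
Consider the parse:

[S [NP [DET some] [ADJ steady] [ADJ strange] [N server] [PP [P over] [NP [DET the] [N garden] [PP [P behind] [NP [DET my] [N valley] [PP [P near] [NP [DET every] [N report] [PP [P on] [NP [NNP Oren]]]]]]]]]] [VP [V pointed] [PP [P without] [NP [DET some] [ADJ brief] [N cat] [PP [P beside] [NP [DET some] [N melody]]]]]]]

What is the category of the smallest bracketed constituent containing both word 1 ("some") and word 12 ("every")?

NP

Word 1 lies under S → NP → DET; word 12 lies under S → NP → PP → NP → PP → NP → PP → NP → DET. The lowest shared node is the NP.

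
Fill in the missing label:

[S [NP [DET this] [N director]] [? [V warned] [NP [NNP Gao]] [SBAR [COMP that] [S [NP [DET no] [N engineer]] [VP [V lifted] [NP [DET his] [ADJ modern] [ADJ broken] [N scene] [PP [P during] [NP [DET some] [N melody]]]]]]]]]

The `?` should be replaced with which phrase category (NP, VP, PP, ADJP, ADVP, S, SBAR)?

Looking at what the `?` directly dominates — V 'warned', NP, SBAR — this is a verb phrase (VP).

VP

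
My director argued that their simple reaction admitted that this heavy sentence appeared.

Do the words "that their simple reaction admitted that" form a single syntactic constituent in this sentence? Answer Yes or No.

No

The sequence begins inside the complementizer "that" and ends inside the clause "their simple reaction admitted that this heavy sentence appeared"; it crosses a phrase boundary, so no single node in the tree spans exactly those words.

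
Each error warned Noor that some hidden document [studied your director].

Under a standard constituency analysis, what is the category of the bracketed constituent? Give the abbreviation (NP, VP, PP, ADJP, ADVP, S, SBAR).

VP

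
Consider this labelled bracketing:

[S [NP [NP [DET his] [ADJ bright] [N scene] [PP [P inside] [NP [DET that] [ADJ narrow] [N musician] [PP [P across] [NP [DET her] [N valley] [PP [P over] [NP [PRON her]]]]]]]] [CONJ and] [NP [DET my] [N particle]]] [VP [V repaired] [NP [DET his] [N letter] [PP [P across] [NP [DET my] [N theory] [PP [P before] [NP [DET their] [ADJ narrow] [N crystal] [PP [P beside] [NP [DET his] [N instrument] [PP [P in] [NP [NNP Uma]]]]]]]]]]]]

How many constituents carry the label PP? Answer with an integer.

The PP constituents are: [PP inside that narrow musician across her valley over her]; [PP across her valley over her]; [PP over her]; [PP across my theory before their narrow crystal beside his instrument in Uma]; [PP before their narrow crystal beside his instrument in Uma]; [PP beside his instrument in Uma] …. Total: 7.

7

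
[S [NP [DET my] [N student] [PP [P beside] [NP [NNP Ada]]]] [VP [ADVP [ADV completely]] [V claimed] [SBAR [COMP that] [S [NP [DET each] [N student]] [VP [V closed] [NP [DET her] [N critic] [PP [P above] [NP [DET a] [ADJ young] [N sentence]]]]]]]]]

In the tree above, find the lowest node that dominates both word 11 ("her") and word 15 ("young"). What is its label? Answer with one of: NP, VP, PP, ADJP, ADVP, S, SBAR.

NP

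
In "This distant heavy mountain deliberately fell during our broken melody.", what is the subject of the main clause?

this distant heavy mountain

In the main clause the verb is "fell"; the NP preceding it, "this distant heavy mountain", is the subject.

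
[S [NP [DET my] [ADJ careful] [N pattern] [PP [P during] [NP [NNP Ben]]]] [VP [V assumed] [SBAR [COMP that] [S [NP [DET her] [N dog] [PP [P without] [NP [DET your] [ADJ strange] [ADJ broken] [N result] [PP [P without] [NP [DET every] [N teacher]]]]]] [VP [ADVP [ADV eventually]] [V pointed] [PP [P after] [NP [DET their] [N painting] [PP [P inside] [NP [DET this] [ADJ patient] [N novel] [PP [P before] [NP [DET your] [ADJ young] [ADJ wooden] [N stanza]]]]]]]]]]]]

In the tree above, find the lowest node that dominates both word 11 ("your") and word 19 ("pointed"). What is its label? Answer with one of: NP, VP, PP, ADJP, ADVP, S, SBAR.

S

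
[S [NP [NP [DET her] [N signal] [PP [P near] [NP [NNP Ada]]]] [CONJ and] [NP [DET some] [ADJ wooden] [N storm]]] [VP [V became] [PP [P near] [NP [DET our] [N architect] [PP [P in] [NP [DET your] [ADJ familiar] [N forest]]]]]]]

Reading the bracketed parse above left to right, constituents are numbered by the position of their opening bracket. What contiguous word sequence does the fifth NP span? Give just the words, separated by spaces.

our architect in your familiar forest

In left-to-right order the NP constituents are "her signal near Ada and some wooden storm"; "her signal near Ada"; "Ada"; "some wooden storm"; "our architect in your familiar forest"; "your familiar forest". Number 5 is "our architect in your familiar forest".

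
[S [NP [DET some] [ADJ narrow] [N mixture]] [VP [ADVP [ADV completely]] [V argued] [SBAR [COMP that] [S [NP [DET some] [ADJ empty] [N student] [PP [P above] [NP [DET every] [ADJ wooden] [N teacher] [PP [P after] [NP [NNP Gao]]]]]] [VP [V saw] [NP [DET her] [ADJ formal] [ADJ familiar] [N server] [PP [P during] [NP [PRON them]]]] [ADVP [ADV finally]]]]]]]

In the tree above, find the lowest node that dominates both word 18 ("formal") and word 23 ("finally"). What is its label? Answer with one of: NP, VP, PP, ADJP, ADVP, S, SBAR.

VP

The smallest bracket enclosing both words is [VP saw her formal familiar server during them finally], so the label is VP.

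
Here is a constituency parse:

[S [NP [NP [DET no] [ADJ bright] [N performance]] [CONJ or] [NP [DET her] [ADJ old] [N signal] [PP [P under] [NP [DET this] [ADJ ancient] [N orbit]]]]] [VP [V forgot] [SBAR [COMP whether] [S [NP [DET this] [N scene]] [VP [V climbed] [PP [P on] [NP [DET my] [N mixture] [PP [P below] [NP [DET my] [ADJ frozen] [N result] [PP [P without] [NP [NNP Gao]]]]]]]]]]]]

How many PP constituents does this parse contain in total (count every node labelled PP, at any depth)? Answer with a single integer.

4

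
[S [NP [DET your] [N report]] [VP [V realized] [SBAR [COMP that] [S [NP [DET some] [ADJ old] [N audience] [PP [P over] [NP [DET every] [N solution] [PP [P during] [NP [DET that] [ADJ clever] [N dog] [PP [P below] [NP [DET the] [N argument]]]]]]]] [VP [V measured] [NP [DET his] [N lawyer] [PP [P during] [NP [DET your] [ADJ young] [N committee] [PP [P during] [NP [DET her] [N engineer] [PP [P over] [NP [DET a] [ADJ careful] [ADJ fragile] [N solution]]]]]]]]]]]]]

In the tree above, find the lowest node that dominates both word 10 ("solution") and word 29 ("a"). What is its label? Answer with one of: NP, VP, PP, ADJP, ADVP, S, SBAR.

S

Word 10 lies under S → VP → SBAR → S → NP → PP → NP → N; word 29 lies under S → VP → SBAR → S → VP → NP → PP → NP → PP → NP → PP → NP → DET. The lowest shared node is the S.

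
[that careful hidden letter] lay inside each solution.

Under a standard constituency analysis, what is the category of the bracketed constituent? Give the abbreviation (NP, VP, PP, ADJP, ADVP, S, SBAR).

NP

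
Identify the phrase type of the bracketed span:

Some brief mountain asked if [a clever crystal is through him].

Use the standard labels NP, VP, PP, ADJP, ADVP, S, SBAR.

S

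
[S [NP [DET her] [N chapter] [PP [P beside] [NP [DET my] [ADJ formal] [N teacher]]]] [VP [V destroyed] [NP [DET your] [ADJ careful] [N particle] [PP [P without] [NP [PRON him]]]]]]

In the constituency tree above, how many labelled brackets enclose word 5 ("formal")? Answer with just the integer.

The word sits inside ADJ, which is inside NP, inside PP, inside NP, inside S — 5 brackets in all.

5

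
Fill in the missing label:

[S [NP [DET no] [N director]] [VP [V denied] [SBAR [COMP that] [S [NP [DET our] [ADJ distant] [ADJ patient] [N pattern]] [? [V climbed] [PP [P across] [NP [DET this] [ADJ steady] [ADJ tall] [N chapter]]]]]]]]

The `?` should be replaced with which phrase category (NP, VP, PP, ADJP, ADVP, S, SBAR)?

VP

The `?` node immediately contains: V 'climbed', PP. That is the internal structure of a verb phrase, so the label is VP.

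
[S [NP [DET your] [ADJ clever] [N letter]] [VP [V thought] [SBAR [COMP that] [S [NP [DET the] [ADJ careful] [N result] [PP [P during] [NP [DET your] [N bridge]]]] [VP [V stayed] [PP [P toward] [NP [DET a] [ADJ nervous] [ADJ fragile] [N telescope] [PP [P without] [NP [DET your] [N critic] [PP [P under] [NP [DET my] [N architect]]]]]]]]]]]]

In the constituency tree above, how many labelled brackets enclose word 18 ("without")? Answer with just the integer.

9

Counting open brackets not yet closed at "without": [S [VP [SBAR [S [VP [PP [NP [PP [P = 9.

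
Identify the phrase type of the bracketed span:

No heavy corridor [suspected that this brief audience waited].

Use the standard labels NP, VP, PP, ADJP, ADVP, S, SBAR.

The span is built around the verb "suspected" — a verb phrase (VP).

VP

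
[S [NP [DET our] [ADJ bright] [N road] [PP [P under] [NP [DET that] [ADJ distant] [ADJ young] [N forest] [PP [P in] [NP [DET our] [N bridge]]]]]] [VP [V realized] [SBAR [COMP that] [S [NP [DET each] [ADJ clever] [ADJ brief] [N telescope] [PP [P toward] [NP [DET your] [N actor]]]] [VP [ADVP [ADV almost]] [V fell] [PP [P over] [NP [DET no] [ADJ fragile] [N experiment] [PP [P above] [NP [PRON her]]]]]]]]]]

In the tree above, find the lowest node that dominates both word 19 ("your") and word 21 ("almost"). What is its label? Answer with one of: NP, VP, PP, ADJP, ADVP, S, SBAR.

S

Both words fall inside [S each clever brief telescope toward your actor almost fell over no fragile experiment above her] (words 14–28), and no smaller constituent contains them both. Label: S.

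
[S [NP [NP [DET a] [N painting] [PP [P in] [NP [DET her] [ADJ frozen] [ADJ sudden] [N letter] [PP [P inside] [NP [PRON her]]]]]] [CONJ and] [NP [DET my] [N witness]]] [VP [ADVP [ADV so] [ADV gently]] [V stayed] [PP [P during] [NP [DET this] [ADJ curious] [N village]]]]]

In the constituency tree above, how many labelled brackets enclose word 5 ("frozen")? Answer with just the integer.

Path from the root down to the word: S → NP → NP → PP → NP → ADJ. That is 6 enclosing brackets.

6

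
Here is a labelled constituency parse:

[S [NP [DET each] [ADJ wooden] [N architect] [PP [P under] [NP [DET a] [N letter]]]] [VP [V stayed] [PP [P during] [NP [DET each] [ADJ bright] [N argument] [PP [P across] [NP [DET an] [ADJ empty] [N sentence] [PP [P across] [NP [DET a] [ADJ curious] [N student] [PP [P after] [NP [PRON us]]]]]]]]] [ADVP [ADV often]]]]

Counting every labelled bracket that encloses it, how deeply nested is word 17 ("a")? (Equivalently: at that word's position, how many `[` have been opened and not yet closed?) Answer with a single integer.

Counting open brackets not yet closed at "a": [S [VP [PP [NP [PP [NP [PP [NP [DET = 9.

9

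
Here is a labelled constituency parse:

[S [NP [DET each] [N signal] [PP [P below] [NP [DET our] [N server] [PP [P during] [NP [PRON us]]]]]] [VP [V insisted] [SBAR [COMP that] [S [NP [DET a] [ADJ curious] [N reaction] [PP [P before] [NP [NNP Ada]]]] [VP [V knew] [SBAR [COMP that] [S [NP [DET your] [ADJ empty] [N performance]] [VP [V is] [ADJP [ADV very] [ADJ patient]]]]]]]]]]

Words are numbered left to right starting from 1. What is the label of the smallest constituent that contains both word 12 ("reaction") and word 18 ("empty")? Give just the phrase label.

The smallest bracket enclosing both words is [S a curious reaction before Ada knew that your empty performance is very patient], so the label is S.

S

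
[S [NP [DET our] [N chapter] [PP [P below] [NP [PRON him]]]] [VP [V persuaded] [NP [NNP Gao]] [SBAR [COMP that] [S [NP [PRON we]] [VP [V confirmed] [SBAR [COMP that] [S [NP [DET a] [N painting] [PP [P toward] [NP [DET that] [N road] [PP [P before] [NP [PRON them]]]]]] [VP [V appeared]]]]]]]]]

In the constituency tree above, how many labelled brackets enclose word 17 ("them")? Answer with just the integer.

13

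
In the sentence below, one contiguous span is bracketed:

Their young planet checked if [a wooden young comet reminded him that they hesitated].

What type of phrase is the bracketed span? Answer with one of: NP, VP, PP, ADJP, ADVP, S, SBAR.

S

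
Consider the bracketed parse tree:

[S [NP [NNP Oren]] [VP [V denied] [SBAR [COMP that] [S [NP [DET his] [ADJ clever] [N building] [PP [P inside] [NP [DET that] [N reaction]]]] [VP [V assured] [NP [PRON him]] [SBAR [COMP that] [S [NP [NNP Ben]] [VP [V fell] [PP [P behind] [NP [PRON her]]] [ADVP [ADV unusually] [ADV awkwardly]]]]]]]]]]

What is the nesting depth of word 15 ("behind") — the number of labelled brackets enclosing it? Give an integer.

10

Path from the root down to the word: S → VP → SBAR → S → VP → SBAR → S → VP → PP → P. That is 10 enclosing brackets.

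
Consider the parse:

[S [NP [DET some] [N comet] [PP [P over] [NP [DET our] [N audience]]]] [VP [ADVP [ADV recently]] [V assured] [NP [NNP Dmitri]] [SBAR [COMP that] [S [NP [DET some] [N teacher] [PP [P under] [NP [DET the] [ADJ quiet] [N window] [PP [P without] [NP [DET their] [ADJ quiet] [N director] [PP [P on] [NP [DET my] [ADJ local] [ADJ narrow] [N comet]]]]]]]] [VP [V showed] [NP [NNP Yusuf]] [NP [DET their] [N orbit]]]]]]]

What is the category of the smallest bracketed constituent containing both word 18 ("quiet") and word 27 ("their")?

The smallest bracket enclosing both words is [S some teacher under the quiet window without their quiet director on my local narrow comet showed Yusuf their orbit], so the label is S.

S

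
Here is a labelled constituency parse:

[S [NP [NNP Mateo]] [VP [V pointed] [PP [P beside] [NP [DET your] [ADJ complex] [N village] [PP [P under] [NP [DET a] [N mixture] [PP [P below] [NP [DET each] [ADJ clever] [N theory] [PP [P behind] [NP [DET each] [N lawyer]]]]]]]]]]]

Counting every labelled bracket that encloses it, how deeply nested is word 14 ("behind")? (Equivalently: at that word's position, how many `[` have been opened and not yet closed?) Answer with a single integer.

Counting open brackets not yet closed at "behind": [S [VP [PP [NP [PP [NP [PP [NP [PP [P = 10.

10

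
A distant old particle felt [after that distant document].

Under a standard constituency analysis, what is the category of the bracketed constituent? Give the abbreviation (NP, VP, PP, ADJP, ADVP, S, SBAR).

PP

The span is built around the preposition "after" — a prepositional phrase (PP).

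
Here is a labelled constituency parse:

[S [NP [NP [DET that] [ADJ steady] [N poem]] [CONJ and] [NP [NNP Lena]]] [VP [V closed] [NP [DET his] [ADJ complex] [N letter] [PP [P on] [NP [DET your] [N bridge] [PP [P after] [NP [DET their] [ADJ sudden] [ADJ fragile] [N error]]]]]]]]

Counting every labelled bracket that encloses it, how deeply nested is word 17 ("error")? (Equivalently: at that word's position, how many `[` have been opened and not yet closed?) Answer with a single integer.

8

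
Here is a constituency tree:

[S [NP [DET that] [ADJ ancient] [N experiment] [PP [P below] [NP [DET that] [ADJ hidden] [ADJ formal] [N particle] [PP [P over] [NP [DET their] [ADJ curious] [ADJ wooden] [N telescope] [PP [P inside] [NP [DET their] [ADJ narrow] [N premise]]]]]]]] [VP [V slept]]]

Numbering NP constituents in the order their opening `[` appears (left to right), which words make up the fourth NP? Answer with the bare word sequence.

In left-to-right order the NP constituents are "that ancient experiment below that hidden formal particle over their curious wooden telescope inside their narrow premise"; "that hidden formal particle over their curious wooden telescope inside their narrow premise"; "their curious wooden telescope inside their narrow premise"; "their narrow premise". Number 4 is "their narrow premise".

their narrow premise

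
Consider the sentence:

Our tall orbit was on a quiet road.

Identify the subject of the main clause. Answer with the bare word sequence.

our tall orbit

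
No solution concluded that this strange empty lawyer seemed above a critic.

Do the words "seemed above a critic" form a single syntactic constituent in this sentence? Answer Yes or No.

"seemed above a critic" is exactly the verb phrase [VP seemed above a critic], a complete constituent.

Yes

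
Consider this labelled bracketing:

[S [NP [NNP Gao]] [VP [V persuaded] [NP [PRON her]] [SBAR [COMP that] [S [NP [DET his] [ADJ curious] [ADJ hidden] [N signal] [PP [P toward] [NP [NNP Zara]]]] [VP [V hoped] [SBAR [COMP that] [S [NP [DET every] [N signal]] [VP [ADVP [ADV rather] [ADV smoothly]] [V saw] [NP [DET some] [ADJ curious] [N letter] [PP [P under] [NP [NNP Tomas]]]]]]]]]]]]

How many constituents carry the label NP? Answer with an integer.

7

Scanning left to right, an opening `[NP` appears at word positions 1, 3, 5, 10, 13, 18, 22 — 7 in total.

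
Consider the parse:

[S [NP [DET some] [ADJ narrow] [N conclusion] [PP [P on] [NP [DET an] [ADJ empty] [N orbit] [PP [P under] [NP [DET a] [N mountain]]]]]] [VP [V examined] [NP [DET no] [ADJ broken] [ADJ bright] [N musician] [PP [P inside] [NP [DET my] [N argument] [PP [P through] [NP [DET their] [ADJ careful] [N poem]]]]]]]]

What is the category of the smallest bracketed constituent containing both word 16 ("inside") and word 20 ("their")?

The smallest bracket enclosing both words is [PP inside my argument through their careful poem], so the label is PP.

PP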